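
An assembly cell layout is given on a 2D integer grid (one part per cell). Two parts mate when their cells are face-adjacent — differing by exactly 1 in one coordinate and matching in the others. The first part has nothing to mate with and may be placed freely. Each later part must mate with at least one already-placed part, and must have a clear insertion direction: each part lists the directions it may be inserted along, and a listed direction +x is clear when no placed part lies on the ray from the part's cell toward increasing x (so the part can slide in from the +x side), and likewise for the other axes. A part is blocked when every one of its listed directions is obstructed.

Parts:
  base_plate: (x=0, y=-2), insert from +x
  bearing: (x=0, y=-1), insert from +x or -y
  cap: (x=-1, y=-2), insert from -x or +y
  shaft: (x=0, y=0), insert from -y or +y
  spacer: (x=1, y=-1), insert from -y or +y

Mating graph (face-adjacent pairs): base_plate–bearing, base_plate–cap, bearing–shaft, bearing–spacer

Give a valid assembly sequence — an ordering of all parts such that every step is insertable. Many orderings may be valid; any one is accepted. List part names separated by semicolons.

1. bearing@(0, -1) [+x clear] — {bearing}
2. shaft@(0, 0) [+y clear] — {bearing, shaft}
3. base_plate@(0, -2) [+x clear] — {base_plate, bearing, shaft}
4. spacer@(1, -1) [-y clear] — {base_plate, bearing, shaft, spacer}
5. cap@(-1, -2) [-x clear] — {base_plate, bearing, cap, shaft, spacer}

bearing; shaft; base_plate; spacer; cap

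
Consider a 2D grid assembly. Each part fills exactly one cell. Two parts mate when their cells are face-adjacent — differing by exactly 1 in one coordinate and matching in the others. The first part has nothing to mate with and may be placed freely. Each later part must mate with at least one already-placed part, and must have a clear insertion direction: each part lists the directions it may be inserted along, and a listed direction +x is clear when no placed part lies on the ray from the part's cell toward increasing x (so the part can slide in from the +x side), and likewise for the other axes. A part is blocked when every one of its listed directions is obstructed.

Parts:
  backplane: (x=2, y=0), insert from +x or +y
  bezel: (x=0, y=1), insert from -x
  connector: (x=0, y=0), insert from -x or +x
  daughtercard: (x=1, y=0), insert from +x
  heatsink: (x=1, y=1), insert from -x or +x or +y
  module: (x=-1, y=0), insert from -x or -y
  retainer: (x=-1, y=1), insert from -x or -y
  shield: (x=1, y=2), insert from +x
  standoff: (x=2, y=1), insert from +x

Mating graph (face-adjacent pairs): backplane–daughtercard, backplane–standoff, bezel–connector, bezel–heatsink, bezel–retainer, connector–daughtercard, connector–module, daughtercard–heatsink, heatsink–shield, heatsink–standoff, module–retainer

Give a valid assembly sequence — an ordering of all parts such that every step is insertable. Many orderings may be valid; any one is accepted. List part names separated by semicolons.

module; connector; bezel; heatsink; standoff; daughtercard; retainer; shield; backplane

1. module@(-1, 0) [-x clear] — {module}
2. connector@(0, 0) [+x clear] — {connector, module}
3. bezel@(0, 1) [-x clear] — {bezel, connector, module}
4. heatsink@(1, 1) [+x clear] — {bezel, connector, heatsink, module}
5. standoff@(2, 1) [+x clear] — {bezel, connector, heatsink, module, standoff}
6. daughtercard@(1, 0) [+x clear] — {bezel, connector, daughtercard, heatsink, module, standoff}
7. retainer@(-1, 1) [-x clear] — {bezel, connector, daughtercard, heatsink, module, retainer, standoff}
8. shield@(1, 2) [+x clear] — {bezel, connector, daughtercard, heatsink, module, retainer, shield, standoff}
9. backplane@(2, 0) [+x clear] — {backplane, bezel, connector, daughtercard, heatsink, module, retainer, shield, standoff}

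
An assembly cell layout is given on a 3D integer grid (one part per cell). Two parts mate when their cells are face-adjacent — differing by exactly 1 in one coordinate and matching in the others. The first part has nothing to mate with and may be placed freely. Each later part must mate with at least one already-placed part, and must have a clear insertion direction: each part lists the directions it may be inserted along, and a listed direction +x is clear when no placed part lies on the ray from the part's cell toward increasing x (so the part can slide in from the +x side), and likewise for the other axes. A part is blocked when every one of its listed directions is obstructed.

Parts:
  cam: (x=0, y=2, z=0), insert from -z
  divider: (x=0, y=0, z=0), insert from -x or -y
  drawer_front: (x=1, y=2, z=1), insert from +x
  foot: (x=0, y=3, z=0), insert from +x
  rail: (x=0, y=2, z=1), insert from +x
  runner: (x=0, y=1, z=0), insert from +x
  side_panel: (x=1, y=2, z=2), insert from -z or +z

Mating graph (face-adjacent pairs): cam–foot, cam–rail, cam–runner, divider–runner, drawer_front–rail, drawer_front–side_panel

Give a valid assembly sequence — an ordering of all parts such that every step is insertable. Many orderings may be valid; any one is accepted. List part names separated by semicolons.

1. runner@(0, 1, 0) [+x clear] — {runner}
2. divider@(0, 0, 0) [-x clear] — {divider, runner}
3. cam@(0, 2, 0) [-z clear] — {cam, divider, runner}
4. rail@(0, 2, 1) [+x clear] — {cam, divider, rail, runner}
5. drawer_front@(1, 2, 1) [+x clear] — {cam, divider, drawer_front, rail, runner}
6. side_panel@(1, 2, 2) [+z clear] — {cam, divider, drawer_front, rail, runner, side_panel}
7. foot@(0, 3, 0) [+x clear] — {cam, divider, drawer_front, foot, rail, runner, side_panel}

runner; divider; cam; rail; drawer_front; side_panel; foot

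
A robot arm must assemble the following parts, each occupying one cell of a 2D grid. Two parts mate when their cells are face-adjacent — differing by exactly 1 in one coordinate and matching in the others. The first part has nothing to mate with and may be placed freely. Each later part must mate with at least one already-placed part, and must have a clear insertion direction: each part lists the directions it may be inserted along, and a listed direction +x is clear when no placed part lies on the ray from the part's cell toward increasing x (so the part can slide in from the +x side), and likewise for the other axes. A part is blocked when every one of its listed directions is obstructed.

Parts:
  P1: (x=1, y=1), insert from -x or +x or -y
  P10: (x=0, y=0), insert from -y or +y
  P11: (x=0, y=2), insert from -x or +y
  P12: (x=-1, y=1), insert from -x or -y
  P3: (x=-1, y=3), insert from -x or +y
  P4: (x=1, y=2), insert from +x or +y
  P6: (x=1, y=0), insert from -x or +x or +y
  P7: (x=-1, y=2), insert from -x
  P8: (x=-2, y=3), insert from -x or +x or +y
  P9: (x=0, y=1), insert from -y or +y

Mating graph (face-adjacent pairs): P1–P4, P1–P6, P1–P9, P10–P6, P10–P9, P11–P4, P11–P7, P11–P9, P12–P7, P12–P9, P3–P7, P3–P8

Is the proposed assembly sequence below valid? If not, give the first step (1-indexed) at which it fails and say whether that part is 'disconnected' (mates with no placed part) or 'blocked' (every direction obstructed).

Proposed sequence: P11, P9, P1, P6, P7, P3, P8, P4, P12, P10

1. P11@(0, 2) [-x clear] — {P11}
2. P9@(0, 1) [-y clear] — {P11, P9}
3. P1@(1, 1) [+x clear] — {P1, P11, P9}
4. P6@(1, 0) [-x clear] — {P1, P11, P6, P9}
5. P7@(-1, 2) [-x clear] — {P1, P11, P6, P7, P9}
6. P3@(-1, 3) [-x clear] — {P1, P11, P3, P6, P7, P9}
7. P8@(-2, 3) [-x clear] — {P1, P11, P3, P6, P7, P8, P9}
8. P4@(1, 2) [+x clear] — {P1, P11, P3, P4, P6, P7, P8, P9}
9. P12@(-1, 1) [-x clear] — {P1, P11, P12, P3, P4, P6, P7, P8, P9}
10. P10@(0, 0) [-y clear] — {P1, P10, P11, P12, P3, P4, P6, P7, P8, P9}

Valid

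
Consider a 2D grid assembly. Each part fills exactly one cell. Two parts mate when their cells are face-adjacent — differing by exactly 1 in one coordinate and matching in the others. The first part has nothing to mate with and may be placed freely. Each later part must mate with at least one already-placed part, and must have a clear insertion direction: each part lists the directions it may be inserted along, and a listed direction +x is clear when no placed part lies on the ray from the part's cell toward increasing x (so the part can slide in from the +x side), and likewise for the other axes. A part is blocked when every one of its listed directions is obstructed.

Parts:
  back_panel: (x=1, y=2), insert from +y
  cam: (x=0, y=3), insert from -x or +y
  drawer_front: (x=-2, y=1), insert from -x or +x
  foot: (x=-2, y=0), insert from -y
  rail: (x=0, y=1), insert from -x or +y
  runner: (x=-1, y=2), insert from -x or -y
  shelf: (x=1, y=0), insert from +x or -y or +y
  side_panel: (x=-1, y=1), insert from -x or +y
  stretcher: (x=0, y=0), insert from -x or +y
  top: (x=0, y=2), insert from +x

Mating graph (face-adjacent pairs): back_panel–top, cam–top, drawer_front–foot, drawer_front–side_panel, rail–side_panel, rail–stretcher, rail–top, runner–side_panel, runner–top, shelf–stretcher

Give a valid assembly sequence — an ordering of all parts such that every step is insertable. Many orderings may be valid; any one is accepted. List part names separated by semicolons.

1. runner@(-1, 2) [-x clear] — {runner}
2. side_panel@(-1, 1) [-x clear] — {runner, side_panel}
3. rail@(0, 1) [+y clear] — {rail, runner, side_panel}
4. stretcher@(0, 0) [-x clear] — {rail, runner, side_panel, stretcher}
5. shelf@(1, 0) [+x clear] — {rail, runner, shelf, side_panel, stretcher}
6. drawer_front@(-2, 1) [-x clear] — {drawer_front, rail, runner, shelf, side_panel, stretcher}
7. foot@(-2, 0) [-y clear] — {drawer_front, foot, rail, runner, shelf, side_panel, stretcher}
8. top@(0, 2) [+x clear] — {drawer_front, foot, rail, runner, shelf, side_panel, stretcher, top}
9. cam@(0, 3) [-x clear] — {cam, drawer_front, foot, rail, runner, shelf, side_panel, stretcher, top}
10. back_panel@(1, 2) [+y clear] — {back_panel, cam, drawer_front, foot, rail, runner, shelf, side_panel, stretcher, top}

runner; side_panel; rail; stretcher; shelf; drawer_front; foot; top; cam; back_panel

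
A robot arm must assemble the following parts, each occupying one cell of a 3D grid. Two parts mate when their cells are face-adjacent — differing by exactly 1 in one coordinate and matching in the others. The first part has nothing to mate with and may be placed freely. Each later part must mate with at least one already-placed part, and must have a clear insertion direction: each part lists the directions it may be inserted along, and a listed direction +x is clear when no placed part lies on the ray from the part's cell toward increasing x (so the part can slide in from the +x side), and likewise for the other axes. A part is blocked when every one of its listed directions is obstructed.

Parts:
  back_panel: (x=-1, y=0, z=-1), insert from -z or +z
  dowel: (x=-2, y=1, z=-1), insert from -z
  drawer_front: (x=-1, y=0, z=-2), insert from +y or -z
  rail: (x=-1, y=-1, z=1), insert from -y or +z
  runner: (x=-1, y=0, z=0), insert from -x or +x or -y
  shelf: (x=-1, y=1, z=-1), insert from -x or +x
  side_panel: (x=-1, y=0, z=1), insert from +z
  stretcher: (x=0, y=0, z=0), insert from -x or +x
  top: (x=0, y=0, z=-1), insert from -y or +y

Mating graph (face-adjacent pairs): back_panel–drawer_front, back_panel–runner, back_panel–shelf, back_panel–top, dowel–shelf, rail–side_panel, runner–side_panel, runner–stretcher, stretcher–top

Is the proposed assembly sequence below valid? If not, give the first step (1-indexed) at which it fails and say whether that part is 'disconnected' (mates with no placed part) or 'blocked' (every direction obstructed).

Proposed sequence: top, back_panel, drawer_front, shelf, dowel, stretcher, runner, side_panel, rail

1. top@(0, 0, -1) [-y clear] — {top}
2. back_panel@(-1, 0, -1) [-z clear] — {back_panel, top}
3. drawer_front@(-1, 0, -2) [+y clear] — {back_panel, drawer_front, top}
4. shelf@(-1, 1, -1) [-x clear] — {back_panel, drawer_front, shelf, top}
5. dowel@(-2, 1, -1) [-z clear] — {back_panel, dowel, drawer_front, shelf, top}
6. stretcher@(0, 0, 0) [-x clear] — {back_panel, dowel, drawer_front, shelf, stretcher, top}
7. runner@(-1, 0, 0) [-x clear] — {back_panel, dowel, drawer_front, runner, shelf, stretcher, top}
8. side_panel@(-1, 0, 1) [+z clear] — {back_panel, dowel, drawer_front, runner, shelf, side_panel, stretcher, top}
9. rail@(-1, -1, 1) [-y clear] — {back_panel, dowel, drawer_front, rail, runner, shelf, side_panel, stretcher, top}

Valid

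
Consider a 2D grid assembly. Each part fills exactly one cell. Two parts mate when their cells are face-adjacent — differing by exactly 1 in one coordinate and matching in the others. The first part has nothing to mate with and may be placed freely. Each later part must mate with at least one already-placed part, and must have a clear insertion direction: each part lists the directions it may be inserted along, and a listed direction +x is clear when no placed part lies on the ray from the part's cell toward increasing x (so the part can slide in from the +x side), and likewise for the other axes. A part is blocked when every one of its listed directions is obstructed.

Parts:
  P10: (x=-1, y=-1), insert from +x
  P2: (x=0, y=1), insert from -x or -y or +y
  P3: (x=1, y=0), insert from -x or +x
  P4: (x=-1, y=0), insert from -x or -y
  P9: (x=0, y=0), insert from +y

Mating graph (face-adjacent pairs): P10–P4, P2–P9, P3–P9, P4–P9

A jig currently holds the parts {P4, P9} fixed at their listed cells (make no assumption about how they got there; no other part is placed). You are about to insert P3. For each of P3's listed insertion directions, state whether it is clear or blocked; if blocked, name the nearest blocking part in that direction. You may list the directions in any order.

-x: nearest on ray is P9@(0, 0) ⇒ blocked
+x: ray from P3(1, 0) has no placed part ⇒ clear

+x: clear; -x: blocked by P9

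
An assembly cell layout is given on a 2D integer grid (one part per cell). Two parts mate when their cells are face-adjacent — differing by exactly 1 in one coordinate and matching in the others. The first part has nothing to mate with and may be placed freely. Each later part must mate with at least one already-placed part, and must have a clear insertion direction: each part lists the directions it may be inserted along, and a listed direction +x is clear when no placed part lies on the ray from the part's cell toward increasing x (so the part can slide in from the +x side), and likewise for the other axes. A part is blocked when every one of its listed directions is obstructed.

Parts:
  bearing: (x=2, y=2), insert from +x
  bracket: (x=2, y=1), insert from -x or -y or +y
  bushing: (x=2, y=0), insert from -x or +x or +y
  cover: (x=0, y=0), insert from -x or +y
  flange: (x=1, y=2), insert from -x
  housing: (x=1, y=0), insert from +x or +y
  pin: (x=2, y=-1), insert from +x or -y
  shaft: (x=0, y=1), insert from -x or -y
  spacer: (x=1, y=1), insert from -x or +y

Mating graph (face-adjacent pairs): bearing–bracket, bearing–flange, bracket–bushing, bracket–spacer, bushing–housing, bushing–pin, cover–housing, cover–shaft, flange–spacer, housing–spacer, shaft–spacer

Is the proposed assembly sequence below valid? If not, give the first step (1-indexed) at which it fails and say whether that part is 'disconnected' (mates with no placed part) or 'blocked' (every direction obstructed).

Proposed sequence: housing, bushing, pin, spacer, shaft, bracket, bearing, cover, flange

1. housing@(1, 0) [+x clear] — {housing}
2. bushing@(2, 0) [+x clear] — {bushing, housing}
3. pin@(2, -1) [+x clear] — {bushing, housing, pin}
4. spacer@(1, 1) [-x clear] — {bushing, housing, pin, spacer}
5. shaft@(0, 1) [-x clear] — {bushing, housing, pin, shaft, spacer}
6. bracket@(2, 1) [+y clear] — {bracket, bushing, housing, pin, shaft, spacer}
7. bearing@(2, 2) [+x clear] — {bearing, bracket, bushing, housing, pin, shaft, spacer}
8. cover@(0, 0) [-x clear] — {bearing, bracket, bushing, cover, housing, pin, shaft, spacer}
9. flange@(1, 2) [-x clear] — {bearing, bracket, bushing, cover, flange, housing, pin, shaft, spacer}

Valid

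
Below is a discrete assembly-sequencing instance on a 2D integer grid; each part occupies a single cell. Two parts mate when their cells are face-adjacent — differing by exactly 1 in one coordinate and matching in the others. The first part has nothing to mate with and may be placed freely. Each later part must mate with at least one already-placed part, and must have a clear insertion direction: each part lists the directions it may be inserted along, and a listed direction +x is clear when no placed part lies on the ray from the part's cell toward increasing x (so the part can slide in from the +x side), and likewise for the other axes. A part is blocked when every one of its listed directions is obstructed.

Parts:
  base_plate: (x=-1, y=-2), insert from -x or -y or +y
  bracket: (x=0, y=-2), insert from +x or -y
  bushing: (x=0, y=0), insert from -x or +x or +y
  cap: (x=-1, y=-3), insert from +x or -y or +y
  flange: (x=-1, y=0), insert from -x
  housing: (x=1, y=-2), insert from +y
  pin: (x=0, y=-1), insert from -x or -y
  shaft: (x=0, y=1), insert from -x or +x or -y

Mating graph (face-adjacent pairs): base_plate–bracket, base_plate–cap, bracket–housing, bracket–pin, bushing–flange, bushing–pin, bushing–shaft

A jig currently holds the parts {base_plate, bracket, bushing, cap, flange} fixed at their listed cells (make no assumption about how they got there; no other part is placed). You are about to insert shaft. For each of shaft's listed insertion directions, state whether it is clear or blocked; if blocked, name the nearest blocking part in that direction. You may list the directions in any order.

-x: ray from shaft(0, 1) has no placed part ⇒ clear
+x: ray from shaft(0, 1) has no placed part ⇒ clear
-y: nearest on ray is bushing@(0, 0) ⇒ blocked

+x: clear; -x: clear; -y: blocked by bushing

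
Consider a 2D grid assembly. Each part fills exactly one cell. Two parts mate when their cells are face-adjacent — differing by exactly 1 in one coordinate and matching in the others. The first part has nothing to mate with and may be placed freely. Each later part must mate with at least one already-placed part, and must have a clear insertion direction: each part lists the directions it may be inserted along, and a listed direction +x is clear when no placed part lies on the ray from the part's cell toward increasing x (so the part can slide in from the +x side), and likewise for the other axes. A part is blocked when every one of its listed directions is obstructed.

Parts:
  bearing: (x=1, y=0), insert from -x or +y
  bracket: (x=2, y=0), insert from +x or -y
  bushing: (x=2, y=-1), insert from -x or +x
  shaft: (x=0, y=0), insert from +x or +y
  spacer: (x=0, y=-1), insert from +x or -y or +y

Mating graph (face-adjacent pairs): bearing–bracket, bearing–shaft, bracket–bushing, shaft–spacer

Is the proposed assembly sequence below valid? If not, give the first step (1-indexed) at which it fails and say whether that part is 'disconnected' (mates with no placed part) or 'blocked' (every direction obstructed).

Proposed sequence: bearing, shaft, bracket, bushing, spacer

1. bearing@(1, 0) [-x clear] — {bearing}
2. shaft@(0, 0) [+y clear] — {bearing, shaft}
3. bracket@(2, 0) [+x clear] — {bearing, bracket, shaft}
4. bushing@(2, -1) [-x clear] — {bearing, bracket, bushing, shaft}
5. spacer@(0, -1) [-y clear] — {bearing, bracket, bushing, shaft, spacer}

Valid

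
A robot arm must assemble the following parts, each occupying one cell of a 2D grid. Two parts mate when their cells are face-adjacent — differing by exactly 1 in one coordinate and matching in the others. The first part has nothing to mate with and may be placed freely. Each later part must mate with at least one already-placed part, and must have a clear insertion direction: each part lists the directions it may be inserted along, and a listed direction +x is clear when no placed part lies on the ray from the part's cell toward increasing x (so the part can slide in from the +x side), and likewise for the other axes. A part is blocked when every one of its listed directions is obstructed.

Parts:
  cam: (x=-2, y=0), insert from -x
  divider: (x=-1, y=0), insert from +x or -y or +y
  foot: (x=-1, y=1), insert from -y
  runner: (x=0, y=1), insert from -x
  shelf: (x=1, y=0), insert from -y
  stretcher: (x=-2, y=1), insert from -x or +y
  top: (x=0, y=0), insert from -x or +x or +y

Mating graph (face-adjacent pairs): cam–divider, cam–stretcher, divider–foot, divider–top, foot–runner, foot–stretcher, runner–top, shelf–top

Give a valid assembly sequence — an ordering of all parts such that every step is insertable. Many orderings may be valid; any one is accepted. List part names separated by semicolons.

shelf; top; runner; foot; divider; cam; stretcher

1. shelf@(1, 0) [-y clear] — {shelf}
2. top@(0, 0) [-x clear] — {shelf, top}
3. runner@(0, 1) [-x clear] — {runner, shelf, top}
4. foot@(-1, 1) [-y clear] — {foot, runner, shelf, top}
5. divider@(-1, 0) [-y clear] — {divider, foot, runner, shelf, top}
6. cam@(-2, 0) [-x clear] — {cam, divider, foot, runner, shelf, top}
7. stretcher@(-2, 1) [-x clear] — {cam, divider, foot, runner, shelf, stretcher, top}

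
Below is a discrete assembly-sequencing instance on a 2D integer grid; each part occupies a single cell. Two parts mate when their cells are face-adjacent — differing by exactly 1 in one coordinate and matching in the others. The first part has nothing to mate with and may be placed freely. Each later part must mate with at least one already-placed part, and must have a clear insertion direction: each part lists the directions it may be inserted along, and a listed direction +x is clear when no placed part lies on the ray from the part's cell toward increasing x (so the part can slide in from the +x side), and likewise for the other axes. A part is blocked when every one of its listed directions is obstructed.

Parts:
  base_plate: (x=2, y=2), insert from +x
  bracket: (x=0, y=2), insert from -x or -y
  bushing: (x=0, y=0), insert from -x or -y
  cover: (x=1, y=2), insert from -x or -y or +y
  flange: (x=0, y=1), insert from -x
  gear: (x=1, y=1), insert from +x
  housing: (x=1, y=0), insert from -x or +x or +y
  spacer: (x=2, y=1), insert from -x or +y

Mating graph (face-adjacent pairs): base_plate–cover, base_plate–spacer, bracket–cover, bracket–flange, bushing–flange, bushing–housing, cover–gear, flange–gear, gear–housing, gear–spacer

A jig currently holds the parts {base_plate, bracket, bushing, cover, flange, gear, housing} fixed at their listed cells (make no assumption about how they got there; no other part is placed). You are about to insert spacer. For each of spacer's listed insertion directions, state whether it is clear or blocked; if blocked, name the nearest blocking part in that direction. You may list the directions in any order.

+y: blocked by base_plate; -x: blocked by gear

-x: nearest on ray is gear@(1, 1) ⇒ blocked
+y: nearest on ray is base_plate@(2, 2) ⇒ blocked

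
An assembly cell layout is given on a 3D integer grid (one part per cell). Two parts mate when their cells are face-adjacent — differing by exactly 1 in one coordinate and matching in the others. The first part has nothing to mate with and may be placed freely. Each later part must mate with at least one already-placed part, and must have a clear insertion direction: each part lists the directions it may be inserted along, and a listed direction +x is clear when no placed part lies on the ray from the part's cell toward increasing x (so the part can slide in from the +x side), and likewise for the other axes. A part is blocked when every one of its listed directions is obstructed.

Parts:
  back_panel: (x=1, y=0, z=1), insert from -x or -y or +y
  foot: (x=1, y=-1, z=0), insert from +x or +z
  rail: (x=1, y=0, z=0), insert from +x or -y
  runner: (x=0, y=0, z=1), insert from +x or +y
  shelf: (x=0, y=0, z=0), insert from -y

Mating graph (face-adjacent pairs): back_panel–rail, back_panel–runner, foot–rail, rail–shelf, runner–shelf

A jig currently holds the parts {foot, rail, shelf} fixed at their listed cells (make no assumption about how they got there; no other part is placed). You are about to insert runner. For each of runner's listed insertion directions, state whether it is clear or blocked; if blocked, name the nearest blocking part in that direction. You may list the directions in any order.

+x: clear; +y: clear

+x: ray from runner(0, 0, 1) has no placed part ⇒ clear
+y: ray from runner(0, 0, 1) has no placed part ⇒ clear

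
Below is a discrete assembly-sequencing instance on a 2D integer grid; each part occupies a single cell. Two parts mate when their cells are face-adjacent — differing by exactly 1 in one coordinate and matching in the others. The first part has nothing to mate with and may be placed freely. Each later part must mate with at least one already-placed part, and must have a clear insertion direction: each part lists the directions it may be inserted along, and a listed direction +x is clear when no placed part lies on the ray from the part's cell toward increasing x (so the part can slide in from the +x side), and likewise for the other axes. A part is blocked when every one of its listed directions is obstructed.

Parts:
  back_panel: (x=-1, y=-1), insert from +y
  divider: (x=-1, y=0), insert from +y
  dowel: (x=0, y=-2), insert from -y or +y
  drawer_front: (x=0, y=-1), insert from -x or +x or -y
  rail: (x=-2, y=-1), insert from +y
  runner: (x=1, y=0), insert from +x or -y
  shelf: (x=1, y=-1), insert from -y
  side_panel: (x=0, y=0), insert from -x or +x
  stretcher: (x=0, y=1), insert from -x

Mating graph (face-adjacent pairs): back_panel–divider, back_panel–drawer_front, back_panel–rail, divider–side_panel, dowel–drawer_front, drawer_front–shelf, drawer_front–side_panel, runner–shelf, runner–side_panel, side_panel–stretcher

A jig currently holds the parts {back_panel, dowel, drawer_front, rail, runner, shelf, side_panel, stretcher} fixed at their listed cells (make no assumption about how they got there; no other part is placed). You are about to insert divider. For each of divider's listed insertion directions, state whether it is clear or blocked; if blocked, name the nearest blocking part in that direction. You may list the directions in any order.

+y: ray from divider(-1, 0) has no placed part ⇒ clear

+y: clear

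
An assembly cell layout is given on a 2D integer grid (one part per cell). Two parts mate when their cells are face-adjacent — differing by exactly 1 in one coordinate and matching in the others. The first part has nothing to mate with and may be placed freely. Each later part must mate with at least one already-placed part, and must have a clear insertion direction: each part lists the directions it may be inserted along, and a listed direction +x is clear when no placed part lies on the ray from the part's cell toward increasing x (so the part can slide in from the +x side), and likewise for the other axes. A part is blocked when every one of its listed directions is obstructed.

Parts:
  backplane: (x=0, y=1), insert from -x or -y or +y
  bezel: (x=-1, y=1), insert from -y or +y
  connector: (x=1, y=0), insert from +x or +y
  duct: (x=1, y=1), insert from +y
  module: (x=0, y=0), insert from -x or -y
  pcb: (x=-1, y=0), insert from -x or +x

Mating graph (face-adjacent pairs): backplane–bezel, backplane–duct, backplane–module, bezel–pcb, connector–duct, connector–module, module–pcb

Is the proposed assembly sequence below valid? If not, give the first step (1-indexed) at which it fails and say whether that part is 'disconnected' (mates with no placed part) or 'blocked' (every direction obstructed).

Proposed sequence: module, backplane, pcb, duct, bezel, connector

Valid

1. module@(0, 0) [-x clear] — {module}
2. backplane@(0, 1) [-x clear] — {backplane, module}
3. pcb@(-1, 0) [-x clear] — {backplane, module, pcb}
4. duct@(1, 1) [+y clear] — {backplane, duct, module, pcb}
5. bezel@(-1, 1) [+y clear] — {backplane, bezel, duct, module, pcb}
6. connector@(1, 0) [+x clear] — {backplane, bezel, connector, duct, module, pcb}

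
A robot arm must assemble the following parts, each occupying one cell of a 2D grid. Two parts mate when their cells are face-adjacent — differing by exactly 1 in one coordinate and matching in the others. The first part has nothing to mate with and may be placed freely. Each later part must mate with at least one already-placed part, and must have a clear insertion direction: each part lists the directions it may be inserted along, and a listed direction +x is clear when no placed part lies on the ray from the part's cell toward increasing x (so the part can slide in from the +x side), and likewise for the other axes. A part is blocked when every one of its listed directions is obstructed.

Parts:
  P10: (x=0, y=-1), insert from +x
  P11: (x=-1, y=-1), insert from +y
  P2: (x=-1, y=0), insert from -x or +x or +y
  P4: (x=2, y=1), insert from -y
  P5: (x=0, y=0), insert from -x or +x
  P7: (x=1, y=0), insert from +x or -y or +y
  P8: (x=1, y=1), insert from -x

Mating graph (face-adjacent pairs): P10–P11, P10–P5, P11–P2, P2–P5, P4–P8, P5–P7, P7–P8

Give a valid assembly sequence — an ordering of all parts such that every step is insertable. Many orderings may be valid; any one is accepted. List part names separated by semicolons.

1. P4@(2, 1) [-y clear] — {P4}
2. P8@(1, 1) [-x clear] — {P4, P8}
3. P7@(1, 0) [+x clear] — {P4, P7, P8}
4. P5@(0, 0) [-x clear] — {P4, P5, P7, P8}
5. P10@(0, -1) [+x clear] — {P10, P4, P5, P7, P8}
6. P11@(-1, -1) [+y clear] — {P10, P11, P4, P5, P7, P8}
7. P2@(-1, 0) [-x clear] — {P10, P11, P2, P4, P5, P7, P8}

P4; P8; P7; P5; P10; P11; P2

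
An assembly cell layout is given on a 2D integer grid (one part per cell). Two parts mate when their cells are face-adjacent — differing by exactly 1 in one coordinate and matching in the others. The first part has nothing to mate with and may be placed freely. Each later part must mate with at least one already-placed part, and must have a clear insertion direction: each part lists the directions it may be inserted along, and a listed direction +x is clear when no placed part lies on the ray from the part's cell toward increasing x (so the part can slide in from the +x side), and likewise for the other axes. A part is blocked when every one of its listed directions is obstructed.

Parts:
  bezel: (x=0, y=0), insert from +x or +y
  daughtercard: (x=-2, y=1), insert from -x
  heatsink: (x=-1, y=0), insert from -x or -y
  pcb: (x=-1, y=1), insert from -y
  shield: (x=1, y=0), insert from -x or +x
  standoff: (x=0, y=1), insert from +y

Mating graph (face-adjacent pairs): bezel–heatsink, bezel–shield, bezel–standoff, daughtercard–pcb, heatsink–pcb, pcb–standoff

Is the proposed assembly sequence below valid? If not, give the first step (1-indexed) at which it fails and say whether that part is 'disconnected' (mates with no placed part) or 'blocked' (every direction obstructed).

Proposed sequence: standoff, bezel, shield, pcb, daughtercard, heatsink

1. standoff@(0, 1) [+y clear] — {standoff}
2. bezel@(0, 0) [+x clear] — {bezel, standoff}
3. shield@(1, 0) [+x clear] — {bezel, shield, standoff}
4. pcb@(-1, 1) [-y clear] — {bezel, pcb, shield, standoff}
5. daughtercard@(-2, 1) [-x clear] — {bezel, daughtercard, pcb, shield, standoff}
6. heatsink@(-1, 0) [-x clear] — {bezel, daughtercard, heatsink, pcb, shield, standoff}

Valid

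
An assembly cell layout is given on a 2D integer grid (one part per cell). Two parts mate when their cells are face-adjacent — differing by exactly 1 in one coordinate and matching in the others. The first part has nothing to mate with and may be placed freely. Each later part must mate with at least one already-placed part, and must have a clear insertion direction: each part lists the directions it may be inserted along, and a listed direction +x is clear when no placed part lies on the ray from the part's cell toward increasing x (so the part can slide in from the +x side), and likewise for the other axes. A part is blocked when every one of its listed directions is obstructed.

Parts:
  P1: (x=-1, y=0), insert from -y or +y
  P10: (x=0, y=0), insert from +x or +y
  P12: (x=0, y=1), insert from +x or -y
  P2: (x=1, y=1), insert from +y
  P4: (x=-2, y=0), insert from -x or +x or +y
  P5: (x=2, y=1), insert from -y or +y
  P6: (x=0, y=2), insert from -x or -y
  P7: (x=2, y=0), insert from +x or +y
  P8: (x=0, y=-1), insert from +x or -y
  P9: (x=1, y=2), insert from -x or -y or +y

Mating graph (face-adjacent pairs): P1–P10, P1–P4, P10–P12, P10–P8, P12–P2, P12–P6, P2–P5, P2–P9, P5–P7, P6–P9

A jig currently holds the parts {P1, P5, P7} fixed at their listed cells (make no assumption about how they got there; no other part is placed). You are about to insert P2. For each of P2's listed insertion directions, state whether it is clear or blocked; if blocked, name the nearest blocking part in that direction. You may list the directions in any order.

+y: ray from P2(1, 1) has no placed part ⇒ clear

+y: clear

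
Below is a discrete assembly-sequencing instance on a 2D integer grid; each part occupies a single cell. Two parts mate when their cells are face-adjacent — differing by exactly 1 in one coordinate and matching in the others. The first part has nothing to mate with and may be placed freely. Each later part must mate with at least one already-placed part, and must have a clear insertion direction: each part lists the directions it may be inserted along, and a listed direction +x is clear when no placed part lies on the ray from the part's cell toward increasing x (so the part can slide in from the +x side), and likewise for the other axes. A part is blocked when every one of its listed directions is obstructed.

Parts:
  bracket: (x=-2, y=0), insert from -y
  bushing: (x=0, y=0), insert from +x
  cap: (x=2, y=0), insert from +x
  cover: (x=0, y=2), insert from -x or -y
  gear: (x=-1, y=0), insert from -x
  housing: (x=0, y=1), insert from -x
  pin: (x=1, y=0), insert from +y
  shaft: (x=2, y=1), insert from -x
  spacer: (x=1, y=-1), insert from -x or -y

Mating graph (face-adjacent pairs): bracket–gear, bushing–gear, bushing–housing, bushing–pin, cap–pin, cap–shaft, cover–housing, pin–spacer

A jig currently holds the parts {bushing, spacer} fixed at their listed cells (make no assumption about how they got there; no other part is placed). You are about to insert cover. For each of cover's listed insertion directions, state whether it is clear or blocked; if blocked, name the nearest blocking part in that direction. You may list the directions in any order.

-x: ray from cover(0, 2) has no placed part ⇒ clear
-y: nearest on ray is bushing@(0, 0) ⇒ blocked

-x: clear; -y: blocked by bushing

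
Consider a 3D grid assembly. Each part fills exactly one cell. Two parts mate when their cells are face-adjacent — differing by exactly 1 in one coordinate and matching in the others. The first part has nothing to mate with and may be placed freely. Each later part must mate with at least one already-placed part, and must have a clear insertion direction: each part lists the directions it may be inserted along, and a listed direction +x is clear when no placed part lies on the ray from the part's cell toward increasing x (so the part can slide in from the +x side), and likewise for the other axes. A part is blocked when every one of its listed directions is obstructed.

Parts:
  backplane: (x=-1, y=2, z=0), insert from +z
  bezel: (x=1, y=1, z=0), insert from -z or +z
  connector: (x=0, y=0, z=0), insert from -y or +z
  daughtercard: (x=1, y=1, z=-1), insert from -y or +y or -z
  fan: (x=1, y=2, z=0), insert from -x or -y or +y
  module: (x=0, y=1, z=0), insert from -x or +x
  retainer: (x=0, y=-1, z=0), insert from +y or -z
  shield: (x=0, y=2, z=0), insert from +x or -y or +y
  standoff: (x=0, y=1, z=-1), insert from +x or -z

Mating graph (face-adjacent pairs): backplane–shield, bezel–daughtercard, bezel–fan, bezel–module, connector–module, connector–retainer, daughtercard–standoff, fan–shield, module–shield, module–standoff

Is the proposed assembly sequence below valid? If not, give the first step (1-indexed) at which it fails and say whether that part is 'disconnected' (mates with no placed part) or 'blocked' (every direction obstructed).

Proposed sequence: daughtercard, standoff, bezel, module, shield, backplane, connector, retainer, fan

Valid

1. daughtercard@(1, 1, -1) [-y clear] — {daughtercard}
2. standoff@(0, 1, -1) [-z clear] — {daughtercard, standoff}
3. bezel@(1, 1, 0) [+z clear] — {bezel, daughtercard, standoff}
4. module@(0, 1, 0) [-x clear] — {bezel, daughtercard, module, standoff}
5. shield@(0, 2, 0) [+x clear] — {bezel, daughtercard, module, shield, standoff}
6. backplane@(-1, 2, 0) [+z clear] — {backplane, bezel, daughtercard, module, shield, standoff}
7. connector@(0, 0, 0) [-y clear] — {backplane, bezel, connector, daughtercard, module, shield, standoff}
8. retainer@(0, -1, 0) [-z clear] — {backplane, bezel, connector, daughtercard, module, retainer, shield, standoff}
9. fan@(1, 2, 0) [+y clear] — {backplane, bezel, connector, daughtercard, fan, module, retainer, shield, standoff}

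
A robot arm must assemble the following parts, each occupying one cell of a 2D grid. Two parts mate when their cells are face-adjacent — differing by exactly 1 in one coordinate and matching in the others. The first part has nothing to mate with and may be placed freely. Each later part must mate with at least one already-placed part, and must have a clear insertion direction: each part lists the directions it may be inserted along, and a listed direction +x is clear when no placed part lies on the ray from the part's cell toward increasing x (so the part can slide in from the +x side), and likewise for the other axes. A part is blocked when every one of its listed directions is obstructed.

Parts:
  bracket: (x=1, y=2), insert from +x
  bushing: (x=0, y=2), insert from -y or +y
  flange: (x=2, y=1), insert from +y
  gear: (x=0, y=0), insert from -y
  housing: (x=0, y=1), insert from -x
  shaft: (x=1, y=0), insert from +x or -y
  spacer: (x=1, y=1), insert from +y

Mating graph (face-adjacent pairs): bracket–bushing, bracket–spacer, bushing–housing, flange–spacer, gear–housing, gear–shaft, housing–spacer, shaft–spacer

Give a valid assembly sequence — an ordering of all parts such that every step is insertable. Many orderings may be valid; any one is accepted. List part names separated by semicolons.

bushing; housing; gear; shaft; spacer; bracket; flange

1. bushing@(0, 2) [-y clear] — {bushing}
2. housing@(0, 1) [-x clear] — {bushing, housing}
3. gear@(0, 0) [-y clear] — {bushing, gear, housing}
4. shaft@(1, 0) [+x clear] — {bushing, gear, housing, shaft}
5. spacer@(1, 1) [+y clear] — {bushing, gear, housing, shaft, spacer}
6. bracket@(1, 2) [+x clear] — {bracket, bushing, gear, housing, shaft, spacer}
7. flange@(2, 1) [+y clear] — {bracket, bushing, flange, gear, housing, shaft, spacer}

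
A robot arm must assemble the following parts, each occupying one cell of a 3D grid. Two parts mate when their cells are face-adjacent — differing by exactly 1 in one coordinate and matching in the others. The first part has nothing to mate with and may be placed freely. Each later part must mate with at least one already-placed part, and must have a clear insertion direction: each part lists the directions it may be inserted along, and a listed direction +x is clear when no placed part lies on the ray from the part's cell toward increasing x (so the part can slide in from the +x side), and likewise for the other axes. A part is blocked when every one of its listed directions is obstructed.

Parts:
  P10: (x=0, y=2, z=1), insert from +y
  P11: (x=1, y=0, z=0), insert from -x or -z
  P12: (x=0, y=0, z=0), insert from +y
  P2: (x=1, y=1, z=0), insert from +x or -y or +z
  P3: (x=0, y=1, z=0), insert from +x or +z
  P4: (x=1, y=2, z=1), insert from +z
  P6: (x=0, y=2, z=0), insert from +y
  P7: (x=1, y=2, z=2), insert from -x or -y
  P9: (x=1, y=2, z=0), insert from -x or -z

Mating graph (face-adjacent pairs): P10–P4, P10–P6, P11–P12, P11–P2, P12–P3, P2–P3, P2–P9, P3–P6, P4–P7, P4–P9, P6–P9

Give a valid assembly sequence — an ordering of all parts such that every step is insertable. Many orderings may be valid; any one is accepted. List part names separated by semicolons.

1. P4@(1, 2, 1) [+z clear] — {P4}
2. P9@(1, 2, 0) [-x clear] — {P4, P9}
3. P10@(0, 2, 1) [+y clear] — {P10, P4, P9}
4. P2@(1, 1, 0) [+x clear] — {P10, P2, P4, P9}
5. P11@(1, 0, 0) [-x clear] — {P10, P11, P2, P4, P9}
6. P7@(1, 2, 2) [-x clear] — {P10, P11, P2, P4, P7, P9}
7. P12@(0, 0, 0) [+y clear] — {P10, P11, P12, P2, P4, P7, P9}
8. P3@(0, 1, 0) [+z clear] — {P10, P11, P12, P2, P3, P4, P7, P9}
9. P6@(0, 2, 0) [+y clear] — {P10, P11, P12, P2, P3, P4, P6, P7, P9}

P4; P9; P10; P2; P11; P7; P12; P3; P6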